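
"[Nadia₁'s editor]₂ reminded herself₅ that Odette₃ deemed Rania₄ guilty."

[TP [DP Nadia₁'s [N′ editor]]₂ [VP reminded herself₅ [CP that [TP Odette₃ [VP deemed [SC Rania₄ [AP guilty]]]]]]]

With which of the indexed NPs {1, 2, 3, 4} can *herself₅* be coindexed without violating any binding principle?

*herself* is an anaphor, so Principle A applies: it must be bound in its binding domain.
Binding domain of *herself₅*: the matrix TP, whose subject is [Nadia₁'s editor]₂.
*Nadia₁* does not c-command the anaphor → cannot bind it.
*[Nadia₁'s editor]₂* c-commands the anaphor within its binding domain → licit binder.
*Odette₃* does not c-command the anaphor → cannot bind it.
*Rania₄* does not c-command the anaphor → cannot bind it.

{2}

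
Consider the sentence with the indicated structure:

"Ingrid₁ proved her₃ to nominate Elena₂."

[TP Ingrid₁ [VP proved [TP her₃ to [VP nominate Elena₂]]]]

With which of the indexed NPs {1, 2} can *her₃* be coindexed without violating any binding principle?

none

*her* is a pronoun, so Principle B applies: it must be free in its binding domain.
Binding domain of *her₃*: the matrix TP, whose subject is Ingrid₁.
*Ingrid₁* c-commands the pronoun within its binding domain → coindexation would violate Principle B.
*Elena₂*: the pronoun c-commands this R-expression → coindexation would violate Principle C on *Elena₂*.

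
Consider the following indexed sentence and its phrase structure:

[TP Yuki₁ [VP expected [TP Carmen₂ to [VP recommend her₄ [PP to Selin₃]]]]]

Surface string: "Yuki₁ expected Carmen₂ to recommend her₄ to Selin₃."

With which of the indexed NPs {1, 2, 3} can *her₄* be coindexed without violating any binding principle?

*her* is a pronoun, so Principle B applies: it must be free in its binding domain.
Binding domain of *her₄*: the embedded TP, whose subject is Carmen₂.
*Yuki₁* c-commands the pronoun but from outside its binding domain, and is not c-commanded by it → coindexation permitted.
*Carmen₂* c-commands the pronoun within its binding domain → coindexation would violate Principle B.
*Selin₃*: the pronoun c-commands this R-expression → coindexation would violate Principle C on *Selin₃*.

{1}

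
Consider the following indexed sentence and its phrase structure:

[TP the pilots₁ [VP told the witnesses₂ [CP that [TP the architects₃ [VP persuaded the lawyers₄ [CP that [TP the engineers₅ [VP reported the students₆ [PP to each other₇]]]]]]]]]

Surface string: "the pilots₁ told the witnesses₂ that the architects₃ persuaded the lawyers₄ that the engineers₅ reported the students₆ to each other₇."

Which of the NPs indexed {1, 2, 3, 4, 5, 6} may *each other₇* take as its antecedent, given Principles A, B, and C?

*each other* is an anaphor, so Principle A applies: it must be bound in its binding domain.
Binding domain of *each other₇*: the embedded TP, whose subject is the engineers₅.
*the pilots₁* c-commands the anaphor but is outside its binding domain → cannot satisfy Principle A.
*the witnesses₂* c-commands the anaphor but is outside its binding domain → cannot satisfy Principle A.
*the architects₃* c-commands the anaphor but is outside its binding domain → cannot satisfy Principle A.
*the lawyers₄* c-commands the anaphor but is outside its binding domain → cannot satisfy Principle A.
*the engineers₅* c-commands the anaphor within its binding domain → licit binder.
*the students₆* c-commands the anaphor within its binding domain → licit binder.

{5, 6}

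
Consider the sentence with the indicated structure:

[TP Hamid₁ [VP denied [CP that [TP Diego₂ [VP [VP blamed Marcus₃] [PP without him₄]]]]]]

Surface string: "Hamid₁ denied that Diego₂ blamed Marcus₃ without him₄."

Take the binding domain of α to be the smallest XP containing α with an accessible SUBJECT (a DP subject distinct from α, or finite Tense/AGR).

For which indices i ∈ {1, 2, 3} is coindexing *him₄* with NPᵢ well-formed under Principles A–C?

*him* is a pronoun, so Principle B applies: it must be free in its binding domain.
Binding domain of *him₄*: the embedded TP, whose subject is Diego₂.
*Hamid₁* c-commands the pronoun but from outside its binding domain, and is not c-commanded by it → coindexation permitted.
*Diego₂* c-commands the pronoun within its binding domain → coindexation would violate Principle B.
*Marcus₃* and the pronoun do not c-command one another → neither Principle B nor Principle C is at stake; coindexation permitted.

{1, 3}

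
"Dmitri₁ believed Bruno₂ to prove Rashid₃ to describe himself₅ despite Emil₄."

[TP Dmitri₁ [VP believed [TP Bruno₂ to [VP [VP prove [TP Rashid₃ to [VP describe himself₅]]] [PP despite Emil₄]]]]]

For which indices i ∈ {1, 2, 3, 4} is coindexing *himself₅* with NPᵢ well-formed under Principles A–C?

{3}

*himself* is an anaphor, so Principle A applies: it must be bound in its binding domain.
Binding domain of *himself₅*: the embedded TP, whose subject is Rashid₃.
*Dmitri₁* c-commands the anaphor but is outside its binding domain → cannot satisfy Principle A.
*Bruno₂* c-commands the anaphor but is outside its binding domain → cannot satisfy Principle A.
*Rashid₃* c-commands the anaphor within its binding domain → licit binder.
*Emil₄* does not c-command the anaphor → cannot bind it.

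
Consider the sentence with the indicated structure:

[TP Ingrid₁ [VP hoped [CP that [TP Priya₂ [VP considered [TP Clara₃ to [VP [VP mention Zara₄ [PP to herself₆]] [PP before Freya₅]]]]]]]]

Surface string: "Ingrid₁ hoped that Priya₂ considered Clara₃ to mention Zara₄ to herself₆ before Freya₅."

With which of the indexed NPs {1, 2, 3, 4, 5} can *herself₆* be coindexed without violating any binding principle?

*herself* is an anaphor, so Principle A applies: it must be bound in its binding domain.
Binding domain of *herself₆*: the embedded TP, whose subject is Clara₃.
*Ingrid₁* c-commands the anaphor but is outside its binding domain → cannot satisfy Principle A.
*Priya₂* c-commands the anaphor but is outside its binding domain → cannot satisfy Principle A.
*Clara₃* c-commands the anaphor within its binding domain → licit binder.
*Zara₄* c-commands the anaphor within its binding domain → licit binder.
*Freya₅* does not c-command the anaphor → cannot bind it.

{3, 4}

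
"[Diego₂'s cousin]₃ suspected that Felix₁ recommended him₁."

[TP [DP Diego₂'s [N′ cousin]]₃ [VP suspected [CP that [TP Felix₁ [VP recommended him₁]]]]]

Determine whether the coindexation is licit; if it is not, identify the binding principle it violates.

Principle B

The two coindexed NPs are *Felix₁* and *him₁*.
*him₁* is a pronoun. Its binding domain is the embedded TP, whose subject is Felix₁.
*Felix₁* c-commands it within that domain and carries the same index.
The pronoun is locally bound → Principle B violation.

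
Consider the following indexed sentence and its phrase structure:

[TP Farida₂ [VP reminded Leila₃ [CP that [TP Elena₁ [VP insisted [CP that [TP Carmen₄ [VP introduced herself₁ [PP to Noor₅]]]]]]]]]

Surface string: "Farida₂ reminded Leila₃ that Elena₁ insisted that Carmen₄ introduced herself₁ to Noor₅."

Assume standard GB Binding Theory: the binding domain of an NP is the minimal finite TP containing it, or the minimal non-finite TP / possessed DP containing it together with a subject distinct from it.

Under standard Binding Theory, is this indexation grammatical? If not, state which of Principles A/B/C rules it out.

The two coindexed NPs are *Elena₁* and *herself₁*.
*herself₁* is an anaphor. Principle A requires it to be bound within its binding domain — the embedded TP, whose subject is Carmen₄.
Within that domain it is c-commanded by *Carmen₄*, which does not share its index.
*Elena₁* does c-command the anaphor, but from outside its binding domain.
The anaphor is unbound in its domain → Principle A violation.

Principle A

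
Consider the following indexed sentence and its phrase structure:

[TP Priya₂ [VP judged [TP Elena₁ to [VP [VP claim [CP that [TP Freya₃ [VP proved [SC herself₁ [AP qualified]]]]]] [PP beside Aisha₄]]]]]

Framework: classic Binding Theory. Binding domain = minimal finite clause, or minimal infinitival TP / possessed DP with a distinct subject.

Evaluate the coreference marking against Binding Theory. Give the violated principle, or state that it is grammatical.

Principle A

The two coindexed NPs are *Elena₁* and *herself₁*.
*herself₁* is an anaphor. Principle A requires it to be bound within its binding domain — the embedded TP, whose subject is Freya₃.
Within that domain it is c-commanded by *Freya₃*, which does not share its index.
*Elena₁* does c-command the anaphor, but from outside its binding domain.
The anaphor is unbound in its domain → Principle A violation.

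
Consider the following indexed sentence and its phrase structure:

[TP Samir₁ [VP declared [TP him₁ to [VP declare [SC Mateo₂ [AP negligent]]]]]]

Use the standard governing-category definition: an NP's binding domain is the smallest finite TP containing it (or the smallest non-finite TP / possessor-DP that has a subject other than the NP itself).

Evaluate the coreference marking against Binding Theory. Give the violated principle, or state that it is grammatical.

Principle B

The two coindexed NPs are *Samir₁* and *him₁*.
*him₁* is a pronoun. Its binding domain is the matrix TP, whose subject is Samir₁.
*Samir₁* c-commands it within that domain and carries the same index.
The pronoun is locally bound → Principle B violation.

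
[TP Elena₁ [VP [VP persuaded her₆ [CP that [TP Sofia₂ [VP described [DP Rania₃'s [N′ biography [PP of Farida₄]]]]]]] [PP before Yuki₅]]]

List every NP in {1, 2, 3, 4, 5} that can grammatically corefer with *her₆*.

*her* is a pronoun, so Principle B applies: it must be free in its binding domain.
Binding domain of *her₆*: the matrix TP, whose subject is Elena₁.
*Elena₁* c-commands the pronoun within its binding domain → coindexation would violate Principle B.
*Sofia₂*: the pronoun c-commands this R-expression → coindexation would violate Principle C on *Sofia₂*.
*Rania₃*: the pronoun c-commands this R-expression → coindexation would violate Principle C on *Rania₃*.
*Farida₄*: the pronoun c-commands this R-expression → coindexation would violate Principle C on *Farida₄*.
*Yuki₅* and the pronoun do not c-command one another → neither Principle B nor Principle C is at stake; coindexation permitted.

{5}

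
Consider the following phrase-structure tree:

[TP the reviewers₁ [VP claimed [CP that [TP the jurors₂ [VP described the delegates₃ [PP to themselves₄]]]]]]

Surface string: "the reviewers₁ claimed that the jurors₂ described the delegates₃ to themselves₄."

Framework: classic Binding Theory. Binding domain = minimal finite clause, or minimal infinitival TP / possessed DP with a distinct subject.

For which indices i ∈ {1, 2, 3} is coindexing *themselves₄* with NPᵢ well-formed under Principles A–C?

*themselves* is an anaphor, so Principle A applies: it must be bound in its binding domain.
Binding domain of *themselves₄*: the embedded TP, whose subject is the jurors₂.
*the reviewers₁* c-commands the anaphor but is outside its binding domain → cannot satisfy Principle A.
*the jurors₂* c-commands the anaphor within its binding domain → licit binder.
*the delegates₃* c-commands the anaphor within its binding domain → licit binder.

{2, 3}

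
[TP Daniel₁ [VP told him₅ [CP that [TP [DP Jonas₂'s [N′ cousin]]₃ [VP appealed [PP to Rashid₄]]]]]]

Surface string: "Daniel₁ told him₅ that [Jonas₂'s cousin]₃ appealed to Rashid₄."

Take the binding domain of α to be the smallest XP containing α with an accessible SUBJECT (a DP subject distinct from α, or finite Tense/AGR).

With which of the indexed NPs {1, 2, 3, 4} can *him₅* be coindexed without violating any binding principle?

*him* is a pronoun, so Principle B applies: it must be free in its binding domain.
Binding domain of *him₅*: the matrix TP, whose subject is Daniel₁.
*Daniel₁* c-commands the pronoun within its binding domain → coindexation would violate Principle B.
*Jonas₂*: the pronoun c-commands this R-expression → coindexation would violate Principle C on *Jonas₂*.
*[Jonas₂'s cousin]₃*: the pronoun c-commands this R-expression → coindexation would violate Principle C on *[Jonas₂'s cousin]₃*.
*Rashid₄*: the pronoun c-commands this R-expression → coindexation would violate Principle C on *Rashid₄*.

none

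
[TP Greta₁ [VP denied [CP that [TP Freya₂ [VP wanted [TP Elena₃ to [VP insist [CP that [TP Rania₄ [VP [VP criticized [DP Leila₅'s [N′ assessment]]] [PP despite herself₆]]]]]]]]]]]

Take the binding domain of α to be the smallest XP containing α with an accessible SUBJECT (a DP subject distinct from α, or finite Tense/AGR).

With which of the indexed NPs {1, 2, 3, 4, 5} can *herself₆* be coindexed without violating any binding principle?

*herself* is an anaphor, so Principle A applies: it must be bound in its binding domain.
Binding domain of *herself₆*: the embedded TP, whose subject is Rania₄.
*Greta₁* c-commands the anaphor but is outside its binding domain → cannot satisfy Principle A.
*Freya₂* c-commands the anaphor but is outside its binding domain → cannot satisfy Principle A.
*Elena₃* c-commands the anaphor but is outside its binding domain → cannot satisfy Principle A.
*Rania₄* c-commands the anaphor within its binding domain → licit binder.
*Leila₅* does not c-command the anaphor → cannot bind it.

{4}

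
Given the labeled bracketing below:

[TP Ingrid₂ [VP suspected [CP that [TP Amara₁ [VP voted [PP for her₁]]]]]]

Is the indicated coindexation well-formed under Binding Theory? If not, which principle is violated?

Principle B

The two coindexed NPs are *Amara₁* and *her₁*.
*her₁* is a pronoun. Its binding domain is the embedded TP, whose subject is Amara₁.
*Amara₁* c-commands it within that domain and carries the same index.
The pronoun is locally bound → Principle B violation.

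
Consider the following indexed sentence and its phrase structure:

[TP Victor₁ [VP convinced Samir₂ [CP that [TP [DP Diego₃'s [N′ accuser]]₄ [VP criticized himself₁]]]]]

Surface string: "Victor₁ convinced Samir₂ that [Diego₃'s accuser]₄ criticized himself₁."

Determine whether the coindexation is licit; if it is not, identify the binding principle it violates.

The two coindexed NPs are *Victor₁* and *himself₁*.
*himself₁* is an anaphor. Principle A requires it to be bound within its binding domain — the embedded TP, whose subject is [Diego₃'s accuser]₄.
Within that domain it is c-commanded by *[Diego₃'s accuser]₄*, which does not share its index.
*Victor₁* does c-command the anaphor, but from outside its binding domain.
The anaphor is unbound in its domain → Principle A violation.

Principle A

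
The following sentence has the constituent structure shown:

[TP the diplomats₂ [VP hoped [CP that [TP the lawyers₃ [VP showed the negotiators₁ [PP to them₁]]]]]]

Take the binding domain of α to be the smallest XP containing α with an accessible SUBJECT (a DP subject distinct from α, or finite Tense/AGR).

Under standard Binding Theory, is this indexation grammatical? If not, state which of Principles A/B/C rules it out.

Principle B

The two coindexed NPs are *the negotiators₁* and *them₁*.
*them₁* is a pronoun. Its binding domain is the embedded TP, whose subject is the lawyers₃.
*the negotiators₁* c-commands it within that domain and carries the same index.
The pronoun is locally bound → Principle B violation.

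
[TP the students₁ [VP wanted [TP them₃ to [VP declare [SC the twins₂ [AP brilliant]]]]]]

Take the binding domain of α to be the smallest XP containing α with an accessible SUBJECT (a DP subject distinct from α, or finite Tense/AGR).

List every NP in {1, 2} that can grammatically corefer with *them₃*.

*them* is a pronoun, so Principle B applies: it must be free in its binding domain.
Binding domain of *them₃*: the matrix TP, whose subject is the students₁.
*the students₁* c-commands the pronoun within its binding domain → coindexation would violate Principle B.
*the twins₂*: the pronoun c-commands this R-expression → coindexation would violate Principle C on *the twins₂*.

none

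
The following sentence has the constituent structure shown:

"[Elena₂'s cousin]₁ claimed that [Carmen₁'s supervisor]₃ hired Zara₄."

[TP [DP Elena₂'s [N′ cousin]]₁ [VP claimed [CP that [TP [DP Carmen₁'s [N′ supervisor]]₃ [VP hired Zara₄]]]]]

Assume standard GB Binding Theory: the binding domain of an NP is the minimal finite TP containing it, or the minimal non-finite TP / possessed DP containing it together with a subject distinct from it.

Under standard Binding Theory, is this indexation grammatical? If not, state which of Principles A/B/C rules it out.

Principle C

The two coindexed NPs are *[Elena₂'s cousin]₁* and *Carmen₁*.
*Carmen₁* is an R-expression. Principle C requires it to be free everywhere.
*[Elena₂'s cousin]₁* c-commands it and carries the same index.
The R-expression is bound → Principle C violation.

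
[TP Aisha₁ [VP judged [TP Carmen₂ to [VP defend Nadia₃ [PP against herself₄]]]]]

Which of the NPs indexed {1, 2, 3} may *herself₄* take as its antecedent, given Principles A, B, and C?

*herself* is an anaphor, so Principle A applies: it must be bound in its binding domain.
Binding domain of *herself₄*: the embedded TP, whose subject is Carmen₂.
*Aisha₁* c-commands the anaphor but is outside its binding domain → cannot satisfy Principle A.
*Carmen₂* c-commands the anaphor within its binding domain → licit binder.
*Nadia₃* c-commands the anaphor within its binding domain → licit binder.

{2, 3}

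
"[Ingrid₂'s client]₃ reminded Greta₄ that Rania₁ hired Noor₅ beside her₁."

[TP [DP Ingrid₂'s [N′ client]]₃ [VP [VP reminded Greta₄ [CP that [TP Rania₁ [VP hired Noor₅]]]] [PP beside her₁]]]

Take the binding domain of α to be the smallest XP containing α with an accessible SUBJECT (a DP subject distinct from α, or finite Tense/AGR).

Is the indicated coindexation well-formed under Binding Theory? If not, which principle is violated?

grammatical

The two coindexed NPs are *Rania₁* and *her₁*.
*her₁* is a pronoun; its binding domain is the matrix TP, whose subject is [Ingrid₂'s client]₃. Within that domain it is c-commanded only by *[Ingrid₂'s client]₃*, which carries a different index — the pronoun is free locally, so Principle B holds.
*Rania₁* is an R-expression; *her₁* does not c-command it, and no other NP shares its index, so Principle C is satisfied.
All principles are respected.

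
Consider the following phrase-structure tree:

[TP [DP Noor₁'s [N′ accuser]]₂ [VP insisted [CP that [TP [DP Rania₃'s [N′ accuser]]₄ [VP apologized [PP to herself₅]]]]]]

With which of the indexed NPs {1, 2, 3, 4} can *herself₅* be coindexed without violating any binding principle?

*herself* is an anaphor, so Principle A applies: it must be bound in its binding domain.
Binding domain of *herself₅*: the embedded TP, whose subject is [Rania₃'s accuser]₄.
*Noor₁* does not c-command the anaphor → cannot bind it.
*[Noor₁'s accuser]₂* c-commands the anaphor but is outside its binding domain → cannot satisfy Principle A.
*Rania₃* does not c-command the anaphor → cannot bind it.
*[Rania₃'s accuser]₄* c-commands the anaphor within its binding domain → licit binder.

{4}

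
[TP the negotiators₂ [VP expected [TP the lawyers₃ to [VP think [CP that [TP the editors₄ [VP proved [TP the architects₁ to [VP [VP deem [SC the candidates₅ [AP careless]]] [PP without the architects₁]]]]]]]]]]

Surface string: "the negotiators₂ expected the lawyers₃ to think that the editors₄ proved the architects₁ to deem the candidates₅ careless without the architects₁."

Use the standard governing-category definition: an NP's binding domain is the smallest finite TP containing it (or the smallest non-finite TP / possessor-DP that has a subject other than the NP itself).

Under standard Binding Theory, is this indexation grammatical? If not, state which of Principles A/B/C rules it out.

Principle C

The two coindexed NPs are *the architects₁* (the higher occurrence) and *the architects₁* (the lower occurrence).
*the architects₁* (the lower occurrence) is an R-expression. Principle C requires it to be free everywhere.
*the architects₁* (the higher occurrence) c-commands it and carries the same index.
The R-expression is bound → Principle C violation.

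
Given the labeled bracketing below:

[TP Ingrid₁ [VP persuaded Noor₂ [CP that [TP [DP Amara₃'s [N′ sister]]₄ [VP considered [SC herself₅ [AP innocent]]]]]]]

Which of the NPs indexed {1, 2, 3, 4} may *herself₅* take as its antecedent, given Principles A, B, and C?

*herself* is an anaphor, so Principle A applies: it must be bound in its binding domain.
Binding domain of *herself₅*: the embedded TP, whose subject is [Amara₃'s sister]₄.
*Ingrid₁* c-commands the anaphor but is outside its binding domain → cannot satisfy Principle A.
*Noor₂* c-commands the anaphor but is outside its binding domain → cannot satisfy Principle A.
*Amara₃* does not c-command the anaphor → cannot bind it.
*[Amara₃'s sister]₄* c-commands the anaphor within its binding domain → licit binder.

{4}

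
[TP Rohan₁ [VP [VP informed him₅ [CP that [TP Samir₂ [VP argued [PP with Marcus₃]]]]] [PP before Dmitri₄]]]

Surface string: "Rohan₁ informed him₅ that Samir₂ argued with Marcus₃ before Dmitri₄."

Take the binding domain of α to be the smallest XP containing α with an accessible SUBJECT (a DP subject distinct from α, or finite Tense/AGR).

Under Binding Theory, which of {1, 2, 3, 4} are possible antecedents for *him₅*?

{4}

*him* is a pronoun, so Principle B applies: it must be free in its binding domain.
Binding domain of *him₅*: the matrix TP, whose subject is Rohan₁.
*Rohan₁* c-commands the pronoun within its binding domain → coindexation would violate Principle B.
*Samir₂*: the pronoun c-commands this R-expression → coindexation would violate Principle C on *Samir₂*.
*Marcus₃*: the pronoun c-commands this R-expression → coindexation would violate Principle C on *Marcus₃*.
*Dmitri₄* and the pronoun do not c-command one another → neither Principle B nor Principle C is at stake; coindexation permitted.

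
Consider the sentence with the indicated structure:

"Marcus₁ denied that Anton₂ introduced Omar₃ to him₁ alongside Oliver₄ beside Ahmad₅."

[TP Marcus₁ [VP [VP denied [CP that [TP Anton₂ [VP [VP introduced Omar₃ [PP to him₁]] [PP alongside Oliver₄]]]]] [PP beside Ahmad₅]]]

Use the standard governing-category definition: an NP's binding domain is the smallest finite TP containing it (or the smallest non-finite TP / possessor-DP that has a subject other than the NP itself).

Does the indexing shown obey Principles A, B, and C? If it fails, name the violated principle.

The two coindexed NPs are *Marcus₁* and *him₁*.
*him₁* is a pronoun; its binding domain is the embedded TP, whose subject is Anton₂. Within that domain it is c-commanded only by *Anton₂*, *Omar₃*, which carry a different index — the pronoun is free locally, so Principle B holds.
*Marcus₁* is an R-expression; *him₁* does not c-command it, and no other NP shares its index, so Principle C is satisfied.
All principles are respected.

grammatical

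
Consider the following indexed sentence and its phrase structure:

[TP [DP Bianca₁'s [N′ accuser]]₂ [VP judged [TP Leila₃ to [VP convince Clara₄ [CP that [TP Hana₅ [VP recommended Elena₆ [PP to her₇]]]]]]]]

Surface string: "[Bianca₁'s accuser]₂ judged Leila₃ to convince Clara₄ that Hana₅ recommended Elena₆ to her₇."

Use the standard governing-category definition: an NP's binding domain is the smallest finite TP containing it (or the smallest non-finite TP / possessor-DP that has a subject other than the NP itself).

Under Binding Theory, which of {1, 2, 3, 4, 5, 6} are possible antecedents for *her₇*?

{1, 2, 3, 4}

*her* is a pronoun, so Principle B applies: it must be free in its binding domain.
Binding domain of *her₇*: the embedded TP, whose subject is Hana₅.
*Bianca₁* and the pronoun do not c-command one another → neither Principle B nor Principle C is at stake; coindexation permitted.
*[Bianca₁'s accuser]₂* c-commands the pronoun but from outside its binding domain, and is not c-commanded by it → coindexation permitted.
*Leila₃* c-commands the pronoun but from outside its binding domain, and is not c-commanded by it → coindexation permitted.
*Clara₄* c-commands the pronoun but from outside its binding domain, and is not c-commanded by it → coindexation permitted.
*Hana₅* c-commands the pronoun within its binding domain → coindexation would violate Principle B.
*Elena₆* c-commands the pronoun within its binding domain → coindexation would violate Principle B.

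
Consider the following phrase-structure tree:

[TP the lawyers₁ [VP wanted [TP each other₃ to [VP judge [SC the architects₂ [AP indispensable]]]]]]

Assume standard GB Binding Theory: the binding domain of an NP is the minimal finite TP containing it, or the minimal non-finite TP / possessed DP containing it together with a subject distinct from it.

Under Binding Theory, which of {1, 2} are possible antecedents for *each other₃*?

*each other* is an anaphor, so Principle A applies: it must be bound in its binding domain.
Binding domain of *each other₃*: the matrix TP, whose subject is the lawyers₁.
*the lawyers₁* c-commands the anaphor within its binding domain → licit binder.
*the architects₂* does not c-command the anaphor → cannot bind it.

{1}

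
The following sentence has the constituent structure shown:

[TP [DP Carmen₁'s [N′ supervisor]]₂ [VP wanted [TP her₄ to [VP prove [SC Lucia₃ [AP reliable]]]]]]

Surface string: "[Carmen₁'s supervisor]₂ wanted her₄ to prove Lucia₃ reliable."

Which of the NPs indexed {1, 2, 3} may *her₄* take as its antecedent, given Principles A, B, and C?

*her* is a pronoun, so Principle B applies: it must be free in its binding domain.
Binding domain of *her₄*: the matrix TP, whose subject is [Carmen₁'s supervisor]₂.
*Carmen₁* and the pronoun do not c-command one another → neither Principle B nor Principle C is at stake; coindexation permitted.
*[Carmen₁'s supervisor]₂* c-commands the pronoun within its binding domain → coindexation would violate Principle B.
*Lucia₃*: the pronoun c-commands this R-expression → coindexation would violate Principle C on *Lucia₃*.

{1}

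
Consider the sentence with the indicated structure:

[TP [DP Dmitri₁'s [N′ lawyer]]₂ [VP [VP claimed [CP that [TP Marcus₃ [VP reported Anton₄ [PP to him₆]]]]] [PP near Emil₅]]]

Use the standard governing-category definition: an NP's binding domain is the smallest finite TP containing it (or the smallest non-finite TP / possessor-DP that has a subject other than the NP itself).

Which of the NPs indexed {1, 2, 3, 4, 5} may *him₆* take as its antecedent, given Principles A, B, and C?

*him* is a pronoun, so Principle B applies: it must be free in its binding domain.
Binding domain of *him₆*: the embedded TP, whose subject is Marcus₃.
*Dmitri₁* and the pronoun do not c-command one another → neither Principle B nor Principle C is at stake; coindexation permitted.
*[Dmitri₁'s lawyer]₂* c-commands the pronoun but from outside its binding domain, and is not c-commanded by it → coindexation permitted.
*Marcus₃* c-commands the pronoun within its binding domain → coindexation would violate Principle B.
*Anton₄* c-commands the pronoun within its binding domain → coindexation would violate Principle B.
*Emil₅* and the pronoun do not c-command one another → neither Principle B nor Principle C is at stake; coindexation permitted.

{1, 2, 5}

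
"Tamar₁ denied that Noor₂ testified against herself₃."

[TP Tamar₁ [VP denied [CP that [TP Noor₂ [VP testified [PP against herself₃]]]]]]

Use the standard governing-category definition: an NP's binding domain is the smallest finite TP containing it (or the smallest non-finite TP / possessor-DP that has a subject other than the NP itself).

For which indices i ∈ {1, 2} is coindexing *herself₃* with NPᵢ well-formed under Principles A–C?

{2}

*herself* is an anaphor, so Principle A applies: it must be bound in its binding domain.
Binding domain of *herself₃*: the embedded TP, whose subject is Noor₂.
*Tamar₁* c-commands the anaphor but is outside its binding domain → cannot satisfy Principle A.
*Noor₂* c-commands the anaphor within its binding domain → licit binder.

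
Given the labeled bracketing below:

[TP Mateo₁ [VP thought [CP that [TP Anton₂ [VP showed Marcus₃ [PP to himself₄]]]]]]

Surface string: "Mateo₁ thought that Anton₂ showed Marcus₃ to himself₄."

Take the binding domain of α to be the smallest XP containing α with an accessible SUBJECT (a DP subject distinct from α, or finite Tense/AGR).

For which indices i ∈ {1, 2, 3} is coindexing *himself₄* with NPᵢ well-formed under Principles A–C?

{2, 3}

*himself* is an anaphor, so Principle A applies: it must be bound in its binding domain.
Binding domain of *himself₄*: the embedded TP, whose subject is Anton₂.
*Mateo₁* c-commands the anaphor but is outside its binding domain → cannot satisfy Principle A.
*Anton₂* c-commands the anaphor within its binding domain → licit binder.
*Marcus₃* c-commands the anaphor within its binding domain → licit binder.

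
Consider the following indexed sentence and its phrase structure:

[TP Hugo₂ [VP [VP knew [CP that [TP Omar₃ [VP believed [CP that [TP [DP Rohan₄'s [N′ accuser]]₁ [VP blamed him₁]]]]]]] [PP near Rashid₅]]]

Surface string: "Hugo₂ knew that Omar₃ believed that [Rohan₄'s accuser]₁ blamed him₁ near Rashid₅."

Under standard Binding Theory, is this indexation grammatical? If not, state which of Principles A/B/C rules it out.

Principle B

The two coindexed NPs are *[Rohan₄'s accuser]₁* and *him₁*.
*him₁* is a pronoun. Its binding domain is the embedded TP, whose subject is [Rohan₄'s accuser]₁.
*[Rohan₄'s accuser]₁* c-commands it within that domain and carries the same index.
The pronoun is locally bound → Principle B violation.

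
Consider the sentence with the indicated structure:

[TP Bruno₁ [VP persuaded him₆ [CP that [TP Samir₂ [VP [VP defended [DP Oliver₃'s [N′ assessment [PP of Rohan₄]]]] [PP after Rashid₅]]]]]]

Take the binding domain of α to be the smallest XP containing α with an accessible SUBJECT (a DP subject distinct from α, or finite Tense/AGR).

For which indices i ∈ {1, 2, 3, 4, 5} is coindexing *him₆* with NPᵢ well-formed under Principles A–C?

none

*him* is a pronoun, so Principle B applies: it must be free in its binding domain.
Binding domain of *him₆*: the matrix TP, whose subject is Bruno₁.
*Bruno₁* c-commands the pronoun within its binding domain → coindexation would violate Principle B.
*Samir₂*: the pronoun c-commands this R-expression → coindexation would violate Principle C on *Samir₂*.
*Oliver₃*: the pronoun c-commands this R-expression → coindexation would violate Principle C on *Oliver₃*.
*Rohan₄*: the pronoun c-commands this R-expression → coindexation would violate Principle C on *Rohan₄*.
*Rashid₅*: the pronoun c-commands this R-expression → coindexation would violate Principle C on *Rashid₅*.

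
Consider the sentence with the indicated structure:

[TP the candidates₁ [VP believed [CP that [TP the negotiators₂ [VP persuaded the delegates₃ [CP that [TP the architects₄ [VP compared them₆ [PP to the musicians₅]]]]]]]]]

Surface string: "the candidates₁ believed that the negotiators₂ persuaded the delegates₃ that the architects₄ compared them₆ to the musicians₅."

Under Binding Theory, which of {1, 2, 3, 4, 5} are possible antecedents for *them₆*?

{1, 2, 3}

*them* is a pronoun, so Principle B applies: it must be free in its binding domain.
Binding domain of *them₆*: the embedded TP, whose subject is the architects₄.
*the candidates₁* c-commands the pronoun but from outside its binding domain, and is not c-commanded by it → coindexation permitted.
*the negotiators₂* c-commands the pronoun but from outside its binding domain, and is not c-commanded by it → coindexation permitted.
*the delegates₃* c-commands the pronoun but from outside its binding domain, and is not c-commanded by it → coindexation permitted.
*the architects₄* c-commands the pronoun within its binding domain → coindexation would violate Principle B.
*the musicians₅*: the pronoun c-commands this R-expression → coindexation would violate Principle C on *the musicians₅*.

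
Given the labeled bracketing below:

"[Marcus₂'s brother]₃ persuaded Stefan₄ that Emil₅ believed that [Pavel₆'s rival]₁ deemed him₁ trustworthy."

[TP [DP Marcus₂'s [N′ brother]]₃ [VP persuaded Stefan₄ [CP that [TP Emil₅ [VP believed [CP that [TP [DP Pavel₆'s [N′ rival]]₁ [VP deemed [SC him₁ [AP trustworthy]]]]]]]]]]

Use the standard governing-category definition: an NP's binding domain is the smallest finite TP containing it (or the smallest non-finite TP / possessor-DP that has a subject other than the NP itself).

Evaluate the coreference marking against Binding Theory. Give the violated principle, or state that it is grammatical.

Principle B

The two coindexed NPs are *[Pavel₆'s rival]₁* and *him₁*.
*him₁* is a pronoun. Its binding domain is the embedded TP, whose subject is [Pavel₆'s rival]₁.
*[Pavel₆'s rival]₁* c-commands it within that domain and carries the same index.
The pronoun is locally bound → Principle B violation.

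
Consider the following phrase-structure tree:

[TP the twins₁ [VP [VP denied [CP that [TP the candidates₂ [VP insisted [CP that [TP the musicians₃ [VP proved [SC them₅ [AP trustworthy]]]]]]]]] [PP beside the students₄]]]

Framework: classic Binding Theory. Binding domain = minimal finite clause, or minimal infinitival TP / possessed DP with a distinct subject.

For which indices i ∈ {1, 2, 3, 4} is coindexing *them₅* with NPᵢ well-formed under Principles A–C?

*them* is a pronoun, so Principle B applies: it must be free in its binding domain.
Binding domain of *them₅*: the embedded TP, whose subject is the musicians₃.
*the twins₁* c-commands the pronoun but from outside its binding domain, and is not c-commanded by it → coindexation permitted.
*the candidates₂* c-commands the pronoun but from outside its binding domain, and is not c-commanded by it → coindexation permitted.
*the musicians₃* c-commands the pronoun within its binding domain → coindexation would violate Principle B.
*the students₄* and the pronoun do not c-command one another → neither Principle B nor Principle C is at stake; coindexation permitted.

{1, 2, 4}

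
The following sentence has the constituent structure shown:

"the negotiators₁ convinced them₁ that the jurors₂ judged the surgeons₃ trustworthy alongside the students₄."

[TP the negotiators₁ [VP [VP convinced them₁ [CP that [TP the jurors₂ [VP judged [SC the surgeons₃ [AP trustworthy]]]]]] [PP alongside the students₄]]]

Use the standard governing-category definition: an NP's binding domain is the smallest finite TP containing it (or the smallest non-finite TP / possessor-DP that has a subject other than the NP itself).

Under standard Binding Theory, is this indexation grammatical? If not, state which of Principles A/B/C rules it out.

Principle B

The two coindexed NPs are *the negotiators₁* and *them₁*.
*them₁* is a pronoun. Its binding domain is the matrix TP, whose subject is the negotiators₁.
*the negotiators₁* c-commands it within that domain and carries the same index.
The pronoun is locally bound → Principle B violation.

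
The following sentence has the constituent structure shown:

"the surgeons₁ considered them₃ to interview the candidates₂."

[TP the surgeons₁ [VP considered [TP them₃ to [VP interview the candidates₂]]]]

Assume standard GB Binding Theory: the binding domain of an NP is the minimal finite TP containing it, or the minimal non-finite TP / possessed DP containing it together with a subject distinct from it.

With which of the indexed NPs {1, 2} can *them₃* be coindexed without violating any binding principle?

*them* is a pronoun, so Principle B applies: it must be free in its binding domain.
Binding domain of *them₃*: the matrix TP, whose subject is the surgeons₁.
*the surgeons₁* c-commands the pronoun within its binding domain → coindexation would violate Principle B.
*the candidates₂*: the pronoun c-commands this R-expression → coindexation would violate Principle C on *the candidates₂*.

none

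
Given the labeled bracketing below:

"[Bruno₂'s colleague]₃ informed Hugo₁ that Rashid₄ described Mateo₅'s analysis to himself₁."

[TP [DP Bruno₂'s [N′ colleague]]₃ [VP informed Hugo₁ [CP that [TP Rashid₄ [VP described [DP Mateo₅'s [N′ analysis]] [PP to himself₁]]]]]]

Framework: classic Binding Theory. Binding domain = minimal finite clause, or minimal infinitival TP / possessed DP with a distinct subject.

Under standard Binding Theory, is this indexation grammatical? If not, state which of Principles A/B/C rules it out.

The two coindexed NPs are *Hugo₁* and *himself₁*.
*himself₁* is an anaphor. Principle A requires it to be bound within its binding domain — the embedded TP, whose subject is Rashid₄.
Within that domain it is c-commanded by *Rashid₄*, which does not share its index.
*Hugo₁* does c-command the anaphor, but from outside its binding domain.
The anaphor is unbound in its domain → Principle A violation.

Principle A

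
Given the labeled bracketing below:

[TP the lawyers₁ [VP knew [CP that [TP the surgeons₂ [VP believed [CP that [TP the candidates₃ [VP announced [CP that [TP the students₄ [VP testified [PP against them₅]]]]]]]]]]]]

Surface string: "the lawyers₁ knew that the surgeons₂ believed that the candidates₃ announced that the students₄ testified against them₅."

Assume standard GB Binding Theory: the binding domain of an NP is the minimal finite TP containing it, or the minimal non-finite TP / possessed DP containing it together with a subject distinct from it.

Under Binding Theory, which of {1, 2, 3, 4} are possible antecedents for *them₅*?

{1, 2, 3}

*them* is a pronoun, so Principle B applies: it must be free in its binding domain.
Binding domain of *them₅*: the embedded TP, whose subject is the students₄.
*the lawyers₁* c-commands the pronoun but from outside its binding domain, and is not c-commanded by it → coindexation permitted.
*the surgeons₂* c-commands the pronoun but from outside its binding domain, and is not c-commanded by it → coindexation permitted.
*the candidates₃* c-commands the pronoun but from outside its binding domain, and is not c-commanded by it → coindexation permitted.
*the students₄* c-commands the pronoun within its binding domain → coindexation would violate Principle B.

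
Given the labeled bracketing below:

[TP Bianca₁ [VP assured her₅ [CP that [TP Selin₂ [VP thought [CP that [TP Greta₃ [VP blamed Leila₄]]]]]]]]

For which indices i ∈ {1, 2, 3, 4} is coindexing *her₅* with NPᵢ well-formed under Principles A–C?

none

*her* is a pronoun, so Principle B applies: it must be free in its binding domain.
Binding domain of *her₅*: the matrix TP, whose subject is Bianca₁.
*Bianca₁* c-commands the pronoun within its binding domain → coindexation would violate Principle B.
*Selin₂*: the pronoun c-commands this R-expression → coindexation would violate Principle C on *Selin₂*.
*Greta₃*: the pronoun c-commands this R-expression → coindexation would violate Principle C on *Greta₃*.
*Leila₄*: the pronoun c-commands this R-expression → coindexation would violate Principle C on *Leila₄*.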